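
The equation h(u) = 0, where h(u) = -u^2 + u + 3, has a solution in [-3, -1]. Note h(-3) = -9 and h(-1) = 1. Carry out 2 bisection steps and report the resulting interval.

u = -2 gives h = -3, negative; keep [-2, -1]
u = -1.5 gives h = -0.75, negative; keep [-1.5, -1]

[-1.5, -1]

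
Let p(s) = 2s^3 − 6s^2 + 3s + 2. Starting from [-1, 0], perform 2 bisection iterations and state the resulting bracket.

[-0.5, -0.25]

p(-0.5) = -1.25 < 0, so the root lies in [-0.5, 0]
p(-0.25) = 0.84375 > 0, so the root lies in [-0.5, -0.25]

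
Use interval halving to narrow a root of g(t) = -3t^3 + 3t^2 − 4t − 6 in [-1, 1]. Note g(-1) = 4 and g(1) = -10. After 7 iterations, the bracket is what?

g(0) = -6 < 0, so the root lies in [-1, 0]
g(-0.5) = -2.875 < 0, so the root lies in [-1, -0.5]
g(-0.75) = -0.046875 < 0, so the root lies in [-1, -0.75]
g(-0.875) = 1.8066 > 0, so the root lies in [-0.875, -0.75]
g(-0.8125) = 0.8396 > 0, so the root lies in [-0.8125, -0.75]
g(-0.78125) = 0.3866 > 0, so the root lies in [-0.78125, -0.75]
g(-0.765625) = 0.1674 > 0, so the root lies in [-0.765625, -0.75]

[-0.765625, -0.75]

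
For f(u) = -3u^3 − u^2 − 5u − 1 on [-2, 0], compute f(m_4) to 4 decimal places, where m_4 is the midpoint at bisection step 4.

-0.3848

f(-1) = 6 > 0, so the root lies in [-1, 0]
f(-0.5) = 1.625 > 0, so the root lies in [-0.5, 0]
f(-0.25) = 0.234375 > 0, so the root lies in [-0.25, 0]
f(-0.125) = -0.3848 < 0, so the root lies in [-0.25, -0.125]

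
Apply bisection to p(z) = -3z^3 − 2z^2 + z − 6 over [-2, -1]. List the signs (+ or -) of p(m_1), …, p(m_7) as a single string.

-+-++++

z = -1.5 gives p = -1.875, negative; keep [-2, -1.5]
z = -1.75 gives p = 2.203125, positive; keep [-1.75, -1.5]
z = -1.625 gives p = -0.033203, negative; keep [-1.75, -1.625]
z = -1.6875 gives p = 1.0334, positive; keep [-1.6875, -1.625]
z = -1.65625 gives p = 0.4875, positive; keep [-1.65625, -1.625]
z = -1.640625 gives p = 0.224, positive; keep [-1.640625, -1.625]
z = -1.6328125 gives p = 0.0946, positive; keep [-1.6328125, -1.625]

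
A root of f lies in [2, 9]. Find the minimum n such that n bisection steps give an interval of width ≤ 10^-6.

23

Width after n steps is 7/2^n. Need 2^n ≥ 7/10^-6 = 7000000.
2^22 = 4194304 < 7000000 ≤ 2^23 = 8388608, so n = 23.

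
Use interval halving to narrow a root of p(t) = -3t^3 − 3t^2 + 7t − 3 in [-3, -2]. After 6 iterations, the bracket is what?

[-2.25, -2.234375]

midpoint -2.5: p = 7.625 > 0 → [-2.5, -2]
midpoint -2.25: p = 0.234375 > 0 → [-2.25, -2]
midpoint -2.125: p = -2.634766 < 0 → [-2.25, -2.125]
midpoint -2.1875: p = -1.2654 < 0 → [-2.25, -2.1875]
midpoint -2.21875: p = -0.5321 < 0 → [-2.25, -2.21875]
midpoint -2.234375: p = -0.153 < 0 → [-2.25, -2.234375]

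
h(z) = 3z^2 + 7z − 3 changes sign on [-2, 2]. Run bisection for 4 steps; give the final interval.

z = 0 gives h = -3, negative; keep [0, 2]
z = 1 gives h = 7, positive; keep [0, 1]
z = 0.5 gives h = 1.25, positive; keep [0, 0.5]
z = 0.25 gives h = -1.0625, negative; keep [0.25, 0.5]

[0.25, 0.5]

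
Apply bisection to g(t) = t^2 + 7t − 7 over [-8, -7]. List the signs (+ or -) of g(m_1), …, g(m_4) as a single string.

---+

g(-7.5) = -3.25 < 0, so the root lies in [-8, -7.5]
g(-7.75) = -1.1875 < 0, so the root lies in [-8, -7.75]
g(-7.875) = -0.109375 < 0, so the root lies in [-8, -7.875]
g(-7.9375) = 0.4414 > 0, so the root lies in [-7.9375, -7.875]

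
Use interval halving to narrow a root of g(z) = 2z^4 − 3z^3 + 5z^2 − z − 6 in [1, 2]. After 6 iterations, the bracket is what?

midpoint 1.5: g = 3.75 > 0 → [1, 1.5]
midpoint 1.25: g = -0.414062 < 0 → [1.25, 1.5]
midpoint 1.375: g = 1.428223 > 0 → [1.25, 1.375]
midpoint 1.3125: g = 0.4529 > 0 → [1.25, 1.3125]
midpoint 1.28125: g = 0.0066 > 0 → [1.25, 1.28125]
midpoint 1.265625: g = -0.2069 < 0 → [1.265625, 1.28125]

[1.265625, 1.28125]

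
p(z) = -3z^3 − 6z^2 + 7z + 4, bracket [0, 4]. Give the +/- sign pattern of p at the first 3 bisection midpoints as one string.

-+-

p(2) = -30 < 0, so the root lies in [0, 2]
p(1) = 2 > 0, so the root lies in [1, 2]
p(1.5) = -9.125 < 0, so the root lies in [1, 1.5]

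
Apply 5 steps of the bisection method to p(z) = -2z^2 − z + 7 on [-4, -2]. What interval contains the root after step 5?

p(-3) = -8 < 0, so the root lies in [-3, -2]
p(-2.5) = -3 < 0, so the root lies in [-2.5, -2]
p(-2.25) = -0.875 < 0, so the root lies in [-2.25, -2]
p(-2.125) = 0.0938 > 0, so the root lies in [-2.25, -2.125]
p(-2.1875) = -0.3828 < 0, so the root lies in [-2.1875, -2.125]

[-2.1875, -2.125]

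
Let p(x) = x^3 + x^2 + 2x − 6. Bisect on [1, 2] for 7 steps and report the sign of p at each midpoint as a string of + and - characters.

++-----

x = 1.5 gives p = 2.625, positive; keep [1, 1.5]
x = 1.25 gives p = 0.015625, positive; keep [1, 1.25]
x = 1.125 gives p = -1.060547, negative; keep [1.125, 1.25]
x = 1.1875 gives p = -0.5403, negative; keep [1.1875, 1.25]
x = 1.21875 gives p = -0.2669, negative; keep [1.21875, 1.25]
x = 1.234375 gives p = -0.1268, negative; keep [1.234375, 1.25]
x = 1.2421875 gives p = -0.0559, negative; keep [1.2421875, 1.25]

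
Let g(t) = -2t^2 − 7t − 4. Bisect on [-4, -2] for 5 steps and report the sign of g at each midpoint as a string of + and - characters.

-++--

g(-3) = -1 < 0, so the root lies in [-3, -2]
g(-2.5) = 1 > 0, so the root lies in [-3, -2.5]
g(-2.75) = 0.125 > 0, so the root lies in [-3, -2.75]
g(-2.875) = -0.4062 < 0, so the root lies in [-2.875, -2.75]
g(-2.8125) = -0.1328 < 0, so the root lies in [-2.8125, -2.75]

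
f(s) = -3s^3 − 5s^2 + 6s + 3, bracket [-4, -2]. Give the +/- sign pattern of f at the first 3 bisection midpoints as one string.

++-

f(-3) = 21 > 0, so the root lies in [-3, -2]
f(-2.5) = 3.625 > 0, so the root lies in [-2.5, -2]
f(-2.25) = -1.640625 < 0, so the root lies in [-2.5, -2.25]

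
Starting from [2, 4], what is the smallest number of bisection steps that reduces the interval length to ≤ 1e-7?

25

Width after n steps is 2/2^n. Need 2^n ≥ 2/1e-7 = 20000000.
2^24 = 16777216 < 20000000 ≤ 2^25 = 33554432, so n = 25.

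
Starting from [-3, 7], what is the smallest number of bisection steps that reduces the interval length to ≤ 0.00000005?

28

Width after n steps is 10/2^n. Need 2^n ≥ 10/0.00000005 = 200000000.
2^27 = 134217728 < 200000000 ≤ 2^28 = 268435456, so n = 28.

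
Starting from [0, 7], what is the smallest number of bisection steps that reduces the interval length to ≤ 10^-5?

20

Width after n steps is 7/2^n. Need 2^n ≥ 7/10^-5 = 700000.
2^19 = 524288 < 700000 ≤ 2^20 = 1048576, so n = 20.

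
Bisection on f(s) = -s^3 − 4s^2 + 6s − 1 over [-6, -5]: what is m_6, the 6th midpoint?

midpoint -5.5: f = 11.375 > 0 → [-5.5, -5]
midpoint -5.25: f = 1.953125 > 0 → [-5.25, -5]
midpoint -5.125: f = -2.201172 < 0 → [-5.25, -5.125]
midpoint -5.1875: f = -0.1692 < 0 → [-5.25, -5.1875]
midpoint -5.21875: f = 0.8806 > 0 → [-5.21875, -5.1875]
midpoint -5.203125: f = 0.3529 > 0 → [-5.203125, -5.1875]

-5.203125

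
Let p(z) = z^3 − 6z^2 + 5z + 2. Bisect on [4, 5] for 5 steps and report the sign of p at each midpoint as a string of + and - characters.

z = 4.5 gives p = -5.875, negative; keep [4.5, 5]
z = 4.75 gives p = -2.453125, negative; keep [4.75, 5]
z = 4.875 gives p = -0.361328, negative; keep [4.875, 5]
z = 4.9375 gives p = 0.7849, positive; keep [4.875, 4.9375]
z = 4.90625 gives p = 0.2033, positive; keep [4.875, 4.90625]

---++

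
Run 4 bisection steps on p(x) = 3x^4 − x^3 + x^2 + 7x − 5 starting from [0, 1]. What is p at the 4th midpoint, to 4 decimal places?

0.6304

p(0.5) = -1.1875 < 0, so the root lies in [0.5, 1]
p(0.75) = 1.339844 > 0, so the root lies in [0.5, 0.75]
p(0.625) = -0.020752 < 0, so the root lies in [0.625, 0.75]
p(0.6875) = 0.6304 > 0, so the root lies in [0.625, 0.6875]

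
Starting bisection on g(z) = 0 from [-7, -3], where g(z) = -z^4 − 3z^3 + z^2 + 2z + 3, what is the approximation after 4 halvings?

g(-5) = -232 < 0, so the root lies in [-5, -3]
g(-4) = -53 < 0, so the root lies in [-4, -3]
g(-3.5) = -13.1875 < 0, so the root lies in [-3.5, -3]
g(-3.25) = -1.5195 < 0, so the root lies in [-3.25, -3]

-3.25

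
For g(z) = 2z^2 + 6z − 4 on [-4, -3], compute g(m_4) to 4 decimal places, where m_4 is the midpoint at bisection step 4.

0.0078

m = -3.5, g(m) = -0.5 (−); new bracket [-4, -3.5]
m = -3.75, g(m) = 1.625 (+); new bracket [-3.75, -3.5]
m = -3.625, g(m) = 0.53125 (+); new bracket [-3.625, -3.5]
m = -3.5625, g(m) = 0.0078 (+); new bracket [-3.5625, -3.5]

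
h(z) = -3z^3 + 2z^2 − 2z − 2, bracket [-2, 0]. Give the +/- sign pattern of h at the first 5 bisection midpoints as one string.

z = -1 gives h = 5, positive; keep [-1, 0]
z = -0.5 gives h = -0.125, negative; keep [-1, -0.5]
z = -0.75 gives h = 1.890625, positive; keep [-0.75, -0.5]
z = -0.625 gives h = 0.7637, positive; keep [-0.625, -0.5]
z = -0.5625 gives h = 0.2917, positive; keep [-0.5625, -0.5]

+-+++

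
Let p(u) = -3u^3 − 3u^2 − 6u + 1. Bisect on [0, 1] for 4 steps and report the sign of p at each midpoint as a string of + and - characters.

--+-

m = 0.5, p(m) = -3.125 (−); new bracket [0, 0.5]
m = 0.25, p(m) = -0.734375 (−); new bracket [0, 0.25]
m = 0.125, p(m) = 0.197266 (+); new bracket [0.125, 0.25]
m = 0.1875, p(m) = -0.2502 (−); new bracket [0.125, 0.1875]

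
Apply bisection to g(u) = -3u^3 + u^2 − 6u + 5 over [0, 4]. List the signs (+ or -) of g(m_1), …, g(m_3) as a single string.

--+

m = 2, g(m) = -27 (−); new bracket [0, 2]
m = 1, g(m) = -3 (−); new bracket [0, 1]
m = 0.5, g(m) = 1.875 (+); new bracket [0.5, 1]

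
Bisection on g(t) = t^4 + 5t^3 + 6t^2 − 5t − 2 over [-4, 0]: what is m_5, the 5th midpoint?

g(-2) = 8 > 0, so the root lies in [-2, 0]
g(-1) = 5 > 0, so the root lies in [-1, 0]
g(-0.5) = 1.4375 > 0, so the root lies in [-0.5, 0]
g(-0.25) = -0.4492 < 0, so the root lies in [-0.5, -0.25]
g(-0.375) = 0.4749 > 0, so the root lies in [-0.375, -0.25]

-0.375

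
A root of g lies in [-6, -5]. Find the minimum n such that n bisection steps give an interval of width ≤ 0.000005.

18

Width after n steps is 1/2^n. Need 2^n ≥ 1/0.000005 = 200000.
2^17 = 131072 < 200000 ≤ 2^18 = 262144, so n = 18.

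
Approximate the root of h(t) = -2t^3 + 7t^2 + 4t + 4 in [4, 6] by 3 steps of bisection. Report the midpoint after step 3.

4.25

m = 5, h(m) = -51 (−); new bracket [4, 5]
m = 4.5, h(m) = -18.5 (−); new bracket [4, 4.5]
m = 4.25, h(m) = -6.09375 (−); new bracket [4, 4.25]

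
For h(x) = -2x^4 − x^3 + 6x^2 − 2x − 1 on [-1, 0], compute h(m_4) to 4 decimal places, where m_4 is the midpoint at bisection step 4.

0.2224

h(-0.5) = 1.5 > 0, so the root lies in [-0.5, 0]
h(-0.25) = -0.117188 < 0, so the root lies in [-0.5, -0.25]
h(-0.375) = 0.606934 > 0, so the root lies in [-0.375, -0.25]
h(-0.3125) = 0.2224 > 0, so the root lies in [-0.3125, -0.25]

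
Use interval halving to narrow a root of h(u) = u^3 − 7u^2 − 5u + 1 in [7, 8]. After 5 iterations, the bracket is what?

[7.625, 7.65625]

u = 7.5 gives h = -8.375, negative; keep [7.5, 8]
u = 7.75 gives h = 7.296875, positive; keep [7.5, 7.75]
u = 7.625 gives h = -0.787109, negative; keep [7.625, 7.75]
u = 7.6875 gives h = 3.1921, positive; keep [7.625, 7.6875]
u = 7.65625 gives h = 1.1869, positive; keep [7.625, 7.65625]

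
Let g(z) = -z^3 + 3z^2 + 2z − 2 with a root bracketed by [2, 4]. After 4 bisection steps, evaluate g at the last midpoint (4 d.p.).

0.4785

z = 3 gives g = 4, positive; keep [3, 4]
z = 3.5 gives g = -1.125, negative; keep [3, 3.5]
z = 3.25 gives g = 1.859375, positive; keep [3.25, 3.5]
z = 3.375 gives g = 0.4785, positive; keep [3.375, 3.5]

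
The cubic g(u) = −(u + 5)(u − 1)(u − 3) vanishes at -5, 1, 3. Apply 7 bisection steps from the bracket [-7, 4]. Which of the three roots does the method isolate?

g(-1.5) = -39.375 < 0, so the root lies in [-7, -1.5]
g(-4.25) = -28.546875 < 0, so the root lies in [-7, -4.25]
g(-5.625) = 35.712891 > 0, so the root lies in [-5.625, -4.25]
g(-4.9375) = -2.9456 < 0, so the root lies in [-5.625, -4.9375]
g(-5.28125) = 14.6297 > 0, so the root lies in [-5.28125, -4.9375]
g(-5.109375) = 5.4188 > 0, so the root lies in [-5.109375, -4.9375]
g(-5.0234375) = 1.1327 > 0, so the root lies in [-5.0234375, -4.9375]

-5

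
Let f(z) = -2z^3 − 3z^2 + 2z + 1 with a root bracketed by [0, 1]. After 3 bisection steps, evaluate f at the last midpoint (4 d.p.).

m = 0.5, f(m) = 1 (+); new bracket [0.5, 1]
m = 0.75, f(m) = -0.03125 (−); new bracket [0.5, 0.75]
m = 0.625, f(m) = 0.589844 (+); new bracket [0.625, 0.75]

0.5898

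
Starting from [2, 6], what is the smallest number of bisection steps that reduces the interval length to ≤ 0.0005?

Width after n steps is 4/2^n. Need 2^n ≥ 4/0.0005 = 8000.
2^12 = 4096 < 8000 ≤ 2^13 = 8192, so n = 13.

13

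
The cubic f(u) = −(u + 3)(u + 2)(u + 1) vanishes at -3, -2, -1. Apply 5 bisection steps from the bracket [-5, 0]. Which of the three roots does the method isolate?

-3

f(-2.5) = -0.375 < 0, so the root lies in [-5, -2.5]
f(-3.75) = 3.609375 > 0, so the root lies in [-3.75, -2.5]
f(-3.125) = 0.298828 > 0, so the root lies in [-3.125, -2.5]
f(-2.8125) = -0.2761 < 0, so the root lies in [-3.125, -2.8125]
f(-2.96875) = -0.0596 < 0, so the root lies in [-3.125, -2.96875]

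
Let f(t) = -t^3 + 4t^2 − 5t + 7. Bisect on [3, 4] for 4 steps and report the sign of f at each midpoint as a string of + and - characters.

---+

t = 3.5 gives f = -4.375, negative; keep [3, 3.5]
t = 3.25 gives f = -1.328125, negative; keep [3, 3.25]
t = 3.125 gives f = -0.080078, negative; keep [3, 3.125]
t = 3.0625 gives f = 0.4802, positive; keep [3.0625, 3.125]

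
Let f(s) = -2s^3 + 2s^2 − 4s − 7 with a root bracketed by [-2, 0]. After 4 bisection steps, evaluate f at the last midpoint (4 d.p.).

f(-1) = 1 > 0, so the root lies in [-1, 0]
f(-0.5) = -4.25 < 0, so the root lies in [-1, -0.5]
f(-0.75) = -2.03125 < 0, so the root lies in [-1, -0.75]
f(-0.875) = -0.6289 < 0, so the root lies in [-1, -0.875]

-0.6289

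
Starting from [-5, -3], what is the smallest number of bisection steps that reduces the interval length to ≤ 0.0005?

12

Width after n steps is 2/2^n. Need 2^n ≥ 2/0.0005 = 4000.
2^11 = 2048 < 4000 ≤ 2^12 = 4096, so n = 12.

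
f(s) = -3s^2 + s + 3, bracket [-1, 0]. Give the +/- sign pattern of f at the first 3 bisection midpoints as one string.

f(-0.5) = 1.75 > 0, so the root lies in [-1, -0.5]
f(-0.75) = 0.5625 > 0, so the root lies in [-1, -0.75]
f(-0.875) = -0.171875 < 0, so the root lies in [-0.875, -0.75]

++-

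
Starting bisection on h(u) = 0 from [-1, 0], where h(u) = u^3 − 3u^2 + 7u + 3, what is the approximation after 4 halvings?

h(-0.5) = -1.375 < 0, so the root lies in [-0.5, 0]
h(-0.25) = 1.046875 > 0, so the root lies in [-0.5, -0.25]
h(-0.375) = -0.099609 < 0, so the root lies in [-0.375, -0.25]
h(-0.3125) = 0.489 > 0, so the root lies in [-0.375, -0.3125]

-0.3125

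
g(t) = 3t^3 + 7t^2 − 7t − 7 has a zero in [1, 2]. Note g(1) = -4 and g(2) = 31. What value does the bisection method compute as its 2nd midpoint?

1.25

g(1.5) = 8.375 > 0, so the root lies in [1, 1.5]
g(1.25) = 1.046875 > 0, so the root lies in [1, 1.25]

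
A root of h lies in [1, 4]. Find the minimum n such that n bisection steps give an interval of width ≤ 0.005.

10

Width after n steps is 3/2^n. Need 2^n ≥ 3/0.005 = 600.
2^9 = 512 < 600 ≤ 2^10 = 1024, so n = 10.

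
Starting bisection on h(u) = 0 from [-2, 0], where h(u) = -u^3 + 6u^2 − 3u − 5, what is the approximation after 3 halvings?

h(-1) = 5 > 0, so the root lies in [-1, 0]
h(-0.5) = -1.875 < 0, so the root lies in [-1, -0.5]
h(-0.75) = 1.046875 > 0, so the root lies in [-0.75, -0.5]

-0.75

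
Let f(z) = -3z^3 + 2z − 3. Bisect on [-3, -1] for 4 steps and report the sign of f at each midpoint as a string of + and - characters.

midpoint -2: f = 17 > 0 → [-2, -1]
midpoint -1.5: f = 4.125 > 0 → [-1.5, -1]
midpoint -1.25: f = 0.359375 > 0 → [-1.25, -1]
midpoint -1.125: f = -0.9785 < 0 → [-1.25, -1.125]

+++-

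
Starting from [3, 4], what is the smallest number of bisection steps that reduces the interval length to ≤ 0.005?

Width after n steps is 1/2^n. Need 2^n ≥ 1/0.005 = 200.
2^7 = 128 < 200 ≤ 2^8 = 256, so n = 8.

8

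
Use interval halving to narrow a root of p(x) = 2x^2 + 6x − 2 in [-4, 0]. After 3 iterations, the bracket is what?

[-3.5, -3]

m = -2, p(m) = -6 (−); new bracket [-4, -2]
m = -3, p(m) = -2 (−); new bracket [-4, -3]
m = -3.5, p(m) = 1.5 (+); new bracket [-3.5, -3]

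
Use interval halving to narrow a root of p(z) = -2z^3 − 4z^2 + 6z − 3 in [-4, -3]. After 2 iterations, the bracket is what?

[-3.25, -3]

p(-3.5) = 12.75 > 0, so the root lies in [-3.5, -3]
p(-3.25) = 3.90625 > 0, so the root lies in [-3.25, -3]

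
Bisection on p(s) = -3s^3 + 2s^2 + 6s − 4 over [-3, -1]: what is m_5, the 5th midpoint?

s = -2 gives p = 16, positive; keep [-2, -1]
s = -1.5 gives p = 1.625, positive; keep [-1.5, -1]
s = -1.25 gives p = -2.515625, negative; keep [-1.5, -1.25]
s = -1.375 gives p = -0.6699, negative; keep [-1.5, -1.375]
s = -1.4375 gives p = 0.4192, positive; keep [-1.4375, -1.375]

-1.4375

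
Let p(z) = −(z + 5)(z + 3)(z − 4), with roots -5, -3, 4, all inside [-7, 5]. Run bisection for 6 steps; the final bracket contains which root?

4

m = -1, p(m) = 40 (+); new bracket [-1, 5]
m = 2, p(m) = 70 (+); new bracket [2, 5]
m = 3.5, p(m) = 27.625 (+); new bracket [3.5, 5]
m = 4.25, p(m) = -16.7656 (−); new bracket [3.5, 4.25]
m = 3.875, p(m) = 7.627 (+); new bracket [3.875, 4.25]
m = 4.0625, p(m) = -4.0002 (−); new bracket [3.875, 4.0625]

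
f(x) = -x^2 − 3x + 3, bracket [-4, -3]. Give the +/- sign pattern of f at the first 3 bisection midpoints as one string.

++-

x = -3.5 gives f = 1.25, positive; keep [-4, -3.5]
x = -3.75 gives f = 0.1875, positive; keep [-4, -3.75]
x = -3.875 gives f = -0.390625, negative; keep [-3.875, -3.75]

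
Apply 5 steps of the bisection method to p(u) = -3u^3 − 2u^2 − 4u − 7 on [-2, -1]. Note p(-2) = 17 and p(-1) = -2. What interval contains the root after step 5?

[-1.21875, -1.1875]

m = -1.5, p(m) = 4.625 (+); new bracket [-1.5, -1]
m = -1.25, p(m) = 0.734375 (+); new bracket [-1.25, -1]
m = -1.125, p(m) = -0.759766 (−); new bracket [-1.25, -1.125]
m = -1.1875, p(m) = -0.0466 (−); new bracket [-1.25, -1.1875]
m = -1.21875, p(m) = 0.3351 (+); new bracket [-1.21875, -1.1875]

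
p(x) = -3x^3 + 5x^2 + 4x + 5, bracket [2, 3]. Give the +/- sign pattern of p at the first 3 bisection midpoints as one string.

p(2.5) = -0.625 < 0, so the root lies in [2, 2.5]
p(2.25) = 5.140625 > 0, so the root lies in [2.25, 2.5]
p(2.375) = 2.513672 > 0, so the root lies in [2.375, 2.5]

-++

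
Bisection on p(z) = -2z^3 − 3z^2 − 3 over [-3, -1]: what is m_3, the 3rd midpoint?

-1.75

p(-2) = 1 > 0, so the root lies in [-2, -1]
p(-1.5) = -3 < 0, so the root lies in [-2, -1.5]
p(-1.75) = -1.46875 < 0, so the root lies in [-2, -1.75]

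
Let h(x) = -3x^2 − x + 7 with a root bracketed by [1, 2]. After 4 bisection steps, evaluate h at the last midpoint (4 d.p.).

midpoint 1.5: h = -1.25 < 0 → [1, 1.5]
midpoint 1.25: h = 1.0625 > 0 → [1.25, 1.5]
midpoint 1.375: h = -0.046875 < 0 → [1.25, 1.375]
midpoint 1.3125: h = 0.5195 > 0 → [1.3125, 1.375]

0.5195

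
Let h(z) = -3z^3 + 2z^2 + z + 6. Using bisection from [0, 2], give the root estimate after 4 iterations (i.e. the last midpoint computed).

midpoint 1: h = 6 > 0 → [1, 2]
midpoint 1.5: h = 1.875 > 0 → [1.5, 2]
midpoint 1.75: h = -2.203125 < 0 → [1.5, 1.75]
midpoint 1.625: h = 0.0332 > 0 → [1.625, 1.75]

1.625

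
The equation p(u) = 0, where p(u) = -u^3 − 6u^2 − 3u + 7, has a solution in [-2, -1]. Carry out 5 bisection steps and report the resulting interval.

[-1.6875, -1.65625]

u = -1.5 gives p = 1.375, positive; keep [-2, -1.5]
u = -1.75 gives p = -0.765625, negative; keep [-1.75, -1.5]
u = -1.625 gives p = 0.322266, positive; keep [-1.75, -1.625]
u = -1.6875 gives p = -0.218, negative; keep [-1.6875, -1.625]
u = -1.65625 gives p = 0.0531, positive; keep [-1.6875, -1.65625]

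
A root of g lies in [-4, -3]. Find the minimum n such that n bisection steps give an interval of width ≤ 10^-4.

Width after n steps is 1/2^n. Need 2^n ≥ 1/10^-4 = 10000.
2^13 = 8192 < 10000 ≤ 2^14 = 16384, so n = 14.

14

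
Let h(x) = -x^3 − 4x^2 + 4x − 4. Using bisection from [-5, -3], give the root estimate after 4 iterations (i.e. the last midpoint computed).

-4.875

x = -4 gives h = -20, negative; keep [-5, -4]
x = -4.5 gives h = -11.875, negative; keep [-5, -4.5]
x = -4.75 gives h = -6.078125, negative; keep [-5, -4.75]
x = -4.875 gives h = -2.7051, negative; keep [-5, -4.875]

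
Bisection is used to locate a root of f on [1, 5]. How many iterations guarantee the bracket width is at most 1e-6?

Width after n steps is 4/2^n. Need 2^n ≥ 4/1e-6 = 4000000.
2^21 = 2097152 < 4000000 ≤ 2^22 = 4194304, so n = 22.

22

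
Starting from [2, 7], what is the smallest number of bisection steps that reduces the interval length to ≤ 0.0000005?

24

Width after n steps is 5/2^n. Need 2^n ≥ 5/0.0000005 = 10000000.
2^23 = 8388608 < 10000000 ≤ 2^24 = 16777216, so n = 24.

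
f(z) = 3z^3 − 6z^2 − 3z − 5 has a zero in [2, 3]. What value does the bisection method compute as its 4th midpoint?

midpoint 2.5: f = -3.125 < 0 → [2.5, 3]
midpoint 2.75: f = 3.765625 > 0 → [2.5, 2.75]
midpoint 2.625: f = 0.044922 > 0 → [2.5, 2.625]
midpoint 2.5625: f = -1.6067 < 0 → [2.5625, 2.625]

2.5625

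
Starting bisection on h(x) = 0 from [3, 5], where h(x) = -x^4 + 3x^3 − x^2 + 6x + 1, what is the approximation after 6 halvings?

m = 4, h(m) = -55 (−); new bracket [3, 4]
m = 3.5, h(m) = -11.6875 (−); new bracket [3, 3.5]
m = 3.25, h(m) = 1.355469 (+); new bracket [3.25, 3.5]
m = 3.375, h(m) = -4.5569 (−); new bracket [3.25, 3.375]
m = 3.3125, h(m) = -1.4561 (−); new bracket [3.25, 3.3125]
m = 3.28125, h(m) = -0.0151 (−); new bracket [3.25, 3.28125]

3.28125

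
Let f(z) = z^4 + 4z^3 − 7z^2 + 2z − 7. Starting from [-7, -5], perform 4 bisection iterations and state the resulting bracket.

[-5.5, -5.375]

z = -6 gives f = 161, positive; keep [-6, -5]
z = -5.5 gives f = 19.8125, positive; keep [-5.5, -5]
z = -5.25 gives f = -29.558594, negative; keep [-5.5, -5.25]
z = -5.375 gives f = -6.4646, negative; keep [-5.5, -5.375]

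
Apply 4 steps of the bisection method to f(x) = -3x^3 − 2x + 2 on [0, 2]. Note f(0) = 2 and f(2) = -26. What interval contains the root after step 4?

midpoint 1: f = -3 < 0 → [0, 1]
midpoint 0.5: f = 0.625 > 0 → [0.5, 1]
midpoint 0.75: f = -0.765625 < 0 → [0.5, 0.75]
midpoint 0.625: f = 0.0176 > 0 → [0.625, 0.75]

[0.625, 0.75]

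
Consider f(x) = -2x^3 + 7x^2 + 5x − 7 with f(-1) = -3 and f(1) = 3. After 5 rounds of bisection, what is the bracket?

m = 0, f(m) = -7 (−); new bracket [0, 1]
m = 0.5, f(m) = -3 (−); new bracket [0.5, 1]
m = 0.75, f(m) = -0.15625 (−); new bracket [0.75, 1]
m = 0.875, f(m) = 1.3945 (+); new bracket [0.75, 0.875]
m = 0.8125, f(m) = 0.6108 (+); new bracket [0.75, 0.8125]

[0.75, 0.8125]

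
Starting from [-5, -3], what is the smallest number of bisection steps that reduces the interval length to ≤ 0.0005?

12

Width after n steps is 2/2^n. Need 2^n ≥ 2/0.0005 = 4000.
2^11 = 2048 < 4000 ≤ 2^12 = 4096, so n = 12.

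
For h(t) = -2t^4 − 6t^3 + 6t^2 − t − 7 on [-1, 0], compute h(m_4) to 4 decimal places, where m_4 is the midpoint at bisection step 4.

0.1201

t = -0.5 gives h = -4.375, negative; keep [-1, -0.5]
t = -0.75 gives h = -0.976562, negative; keep [-1, -0.75]
t = -0.875 gives h = 1.315918, positive; keep [-0.875, -0.75]
t = -0.8125 gives h = 0.1201, positive; keep [-0.8125, -0.75]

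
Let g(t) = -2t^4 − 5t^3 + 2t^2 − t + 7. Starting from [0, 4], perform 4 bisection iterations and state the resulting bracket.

t = 2 gives g = -59, negative; keep [0, 2]
t = 1 gives g = 1, positive; keep [1, 2]
t = 1.5 gives g = -17, negative; keep [1, 1.5]
t = 1.25 gives g = -5.7734, negative; keep [1, 1.25]

[1, 1.25]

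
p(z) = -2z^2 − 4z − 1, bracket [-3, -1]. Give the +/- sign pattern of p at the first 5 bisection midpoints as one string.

-+-++

midpoint -2: p = -1 < 0 → [-2, -1]
midpoint -1.5: p = 0.5 > 0 → [-2, -1.5]
midpoint -1.75: p = -0.125 < 0 → [-1.75, -1.5]
midpoint -1.625: p = 0.2188 > 0 → [-1.75, -1.625]
midpoint -1.6875: p = 0.0547 > 0 → [-1.75, -1.6875]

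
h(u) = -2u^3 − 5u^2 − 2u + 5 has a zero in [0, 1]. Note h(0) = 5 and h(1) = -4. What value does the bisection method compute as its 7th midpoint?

midpoint 0.5: h = 2.5 > 0 → [0.5, 1]
midpoint 0.75: h = -0.15625 < 0 → [0.5, 0.75]
midpoint 0.625: h = 1.308594 > 0 → [0.625, 0.75]
midpoint 0.6875: h = 0.6118 > 0 → [0.6875, 0.75]
midpoint 0.71875: h = 0.2369 > 0 → [0.71875, 0.75]
midpoint 0.734375: h = 0.0426 > 0 → [0.734375, 0.75]
midpoint 0.7421875: h = -0.0562 < 0 → [0.734375, 0.7421875]

0.7421875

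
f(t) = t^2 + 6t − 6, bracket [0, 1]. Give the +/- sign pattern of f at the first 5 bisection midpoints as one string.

midpoint 0.5: f = -2.75 < 0 → [0.5, 1]
midpoint 0.75: f = -0.9375 < 0 → [0.75, 1]
midpoint 0.875: f = 0.015625 > 0 → [0.75, 0.875]
midpoint 0.8125: f = -0.4648 < 0 → [0.8125, 0.875]
midpoint 0.84375: f = -0.2256 < 0 → [0.84375, 0.875]

--+--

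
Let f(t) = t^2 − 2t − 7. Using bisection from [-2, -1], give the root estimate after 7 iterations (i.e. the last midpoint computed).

-1.8359375

f(-1.5) = -1.75 < 0, so the root lies in [-2, -1.5]
f(-1.75) = -0.4375 < 0, so the root lies in [-2, -1.75]
f(-1.875) = 0.265625 > 0, so the root lies in [-1.875, -1.75]
f(-1.8125) = -0.0898 < 0, so the root lies in [-1.875, -1.8125]
f(-1.84375) = 0.0869 > 0, so the root lies in [-1.84375, -1.8125]
f(-1.828125) = -0.0017 < 0, so the root lies in [-1.84375, -1.828125]
f(-1.8359375) = 0.0425 > 0, so the root lies in [-1.8359375, -1.828125]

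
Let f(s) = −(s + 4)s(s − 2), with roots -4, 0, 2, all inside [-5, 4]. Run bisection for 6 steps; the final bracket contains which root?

f(-0.5) = -4.375 < 0, so the root lies in [-5, -0.5]
f(-2.75) = -16.328125 < 0, so the root lies in [-5, -2.75]
f(-3.875) = -2.845703 < 0, so the root lies in [-5, -3.875]
f(-4.4375) = 12.4978 > 0, so the root lies in [-4.4375, -3.875]
f(-4.15625) = 3.998 > 0, so the root lies in [-4.15625, -3.875]
f(-4.015625) = 0.3774 > 0, so the root lies in [-4.015625, -3.875]

-4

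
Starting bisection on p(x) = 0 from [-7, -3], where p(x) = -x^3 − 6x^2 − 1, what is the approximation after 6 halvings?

-6.0625

p(-5) = -26 < 0, so the root lies in [-7, -5]
p(-6) = -1 < 0, so the root lies in [-7, -6]
p(-6.5) = 20.125 > 0, so the root lies in [-6.5, -6]
p(-6.25) = 8.7656 > 0, so the root lies in [-6.25, -6]
p(-6.125) = 3.6895 > 0, so the root lies in [-6.125, -6]
p(-6.0625) = 1.2971 > 0, so the root lies in [-6.0625, -6]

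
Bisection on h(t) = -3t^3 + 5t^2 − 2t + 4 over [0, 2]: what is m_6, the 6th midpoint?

1.71875

h(1) = 4 > 0, so the root lies in [1, 2]
h(1.5) = 2.125 > 0, so the root lies in [1.5, 2]
h(1.75) = -0.265625 < 0, so the root lies in [1.5, 1.75]
h(1.625) = 1.0801 > 0, so the root lies in [1.625, 1.75]
h(1.6875) = 0.447 > 0, so the root lies in [1.6875, 1.75]
h(1.71875) = 0.1009 > 0, so the root lies in [1.71875, 1.75]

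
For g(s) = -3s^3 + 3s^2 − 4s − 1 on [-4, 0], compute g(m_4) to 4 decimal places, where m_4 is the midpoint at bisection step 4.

g(-2) = 43 > 0, so the root lies in [-2, 0]
g(-1) = 9 > 0, so the root lies in [-1, 0]
g(-0.5) = 2.125 > 0, so the root lies in [-0.5, 0]
g(-0.25) = 0.2344 > 0, so the root lies in [-0.25, 0]

0.2344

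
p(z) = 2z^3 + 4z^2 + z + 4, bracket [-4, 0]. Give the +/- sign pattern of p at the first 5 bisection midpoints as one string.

+---+

p(-2) = 2 > 0, so the root lies in [-4, -2]
p(-3) = -17 < 0, so the root lies in [-3, -2]
p(-2.5) = -4.75 < 0, so the root lies in [-2.5, -2]
p(-2.25) = -0.7812 < 0, so the root lies in [-2.25, -2]
p(-2.125) = 0.7461 > 0, so the root lies in [-2.25, -2.125]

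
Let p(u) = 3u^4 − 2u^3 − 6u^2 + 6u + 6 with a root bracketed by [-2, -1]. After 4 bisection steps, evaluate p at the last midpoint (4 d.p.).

-0.2712

midpoint -1.5: p = 5.4375 > 0 → [-1.5, -1]
midpoint -1.25: p = 0.355469 > 0 → [-1.25, -1]
midpoint -1.125: p = -0.690674 < 0 → [-1.25, -1.125]
midpoint -1.1875: p = -0.2712 < 0 → [-1.25, -1.1875]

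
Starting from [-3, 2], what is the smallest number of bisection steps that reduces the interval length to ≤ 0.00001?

19

Width after n steps is 5/2^n. Need 2^n ≥ 5/0.00001 = 500000.
2^18 = 262144 < 500000 ≤ 2^19 = 524288, so n = 19.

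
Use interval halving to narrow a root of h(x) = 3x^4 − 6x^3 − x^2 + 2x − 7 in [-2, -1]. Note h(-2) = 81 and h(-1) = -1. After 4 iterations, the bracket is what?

x = -1.5 gives h = 23.1875, positive; keep [-1.5, -1]
x = -1.25 gives h = 7.980469, positive; keep [-1.25, -1]
x = -1.125 gives h = 2.832764, positive; keep [-1.125, -1]
x = -1.0625 gives h = 0.7662, positive; keep [-1.0625, -1]

[-1.0625, -1]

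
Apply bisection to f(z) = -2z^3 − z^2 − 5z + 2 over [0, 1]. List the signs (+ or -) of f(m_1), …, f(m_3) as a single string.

f(0.5) = -1 < 0, so the root lies in [0, 0.5]
f(0.25) = 0.65625 > 0, so the root lies in [0.25, 0.5]
f(0.375) = -0.121094 < 0, so the root lies in [0.25, 0.375]

-+-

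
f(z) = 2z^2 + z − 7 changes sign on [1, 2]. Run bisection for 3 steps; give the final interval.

f(1.5) = -1 < 0, so the root lies in [1.5, 2]
f(1.75) = 0.875 > 0, so the root lies in [1.5, 1.75]
f(1.625) = -0.09375 < 0, so the root lies in [1.625, 1.75]

[1.625, 1.75]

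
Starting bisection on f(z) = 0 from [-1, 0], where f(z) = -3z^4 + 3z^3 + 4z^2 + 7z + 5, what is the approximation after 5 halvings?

-0.71875

f(-0.5) = 1.9375 > 0, so the root lies in [-1, -0.5]
f(-0.75) = -0.214844 < 0, so the root lies in [-0.75, -0.5]
f(-0.625) = 0.997314 > 0, so the root lies in [-0.75, -0.625]
f(-0.6875) = 0.4331 > 0, so the root lies in [-0.75, -0.6875]
f(-0.71875) = 0.1206 > 0, so the root lies in [-0.75, -0.71875]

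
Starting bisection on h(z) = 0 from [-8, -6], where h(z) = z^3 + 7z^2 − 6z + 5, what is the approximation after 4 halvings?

midpoint -7: h = 47 > 0 → [-8, -7]
midpoint -7.5: h = 21.875 > 0 → [-8, -7.5]
midpoint -7.75: h = 6.453125 > 0 → [-8, -7.75]
midpoint -7.875: h = -2.0137 < 0 → [-7.875, -7.75]

-7.875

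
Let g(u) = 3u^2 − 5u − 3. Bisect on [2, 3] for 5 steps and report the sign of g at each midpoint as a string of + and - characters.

++-++

m = 2.5, g(m) = 3.25 (+); new bracket [2, 2.5]
m = 2.25, g(m) = 0.9375 (+); new bracket [2, 2.25]
m = 2.125, g(m) = -0.078125 (−); new bracket [2.125, 2.25]
m = 2.1875, g(m) = 0.418 (+); new bracket [2.125, 2.1875]
m = 2.15625, g(m) = 0.167 (+); new bracket [2.125, 2.15625]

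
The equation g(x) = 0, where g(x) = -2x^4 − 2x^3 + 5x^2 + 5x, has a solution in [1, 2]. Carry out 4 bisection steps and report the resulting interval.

g(1.5) = 1.875 > 0, so the root lies in [1.5, 2]
g(1.75) = -5.414062 < 0, so the root lies in [1.5, 1.75]
g(1.625) = -1.199707 < 0, so the root lies in [1.5, 1.625]
g(1.5625) = 0.4692 > 0, so the root lies in [1.5625, 1.625]

[1.5625, 1.625]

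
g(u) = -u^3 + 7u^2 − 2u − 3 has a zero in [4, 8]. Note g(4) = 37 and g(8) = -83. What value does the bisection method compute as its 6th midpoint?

m = 6, g(m) = 21 (+); new bracket [6, 8]
m = 7, g(m) = -17 (−); new bracket [6, 7]
m = 6.5, g(m) = 5.125 (+); new bracket [6.5, 7]
m = 6.75, g(m) = -5.1094 (−); new bracket [6.5, 6.75]
m = 6.625, g(m) = 0.209 (+); new bracket [6.625, 6.75]
m = 6.6875, g(m) = -2.3992 (−); new bracket [6.625, 6.6875]

6.6875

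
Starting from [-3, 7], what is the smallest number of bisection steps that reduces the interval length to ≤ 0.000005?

21

Width after n steps is 10/2^n. Need 2^n ≥ 10/0.000005 = 2000000.
2^20 = 1048576 < 2000000 ≤ 2^21 = 2097152, so n = 21.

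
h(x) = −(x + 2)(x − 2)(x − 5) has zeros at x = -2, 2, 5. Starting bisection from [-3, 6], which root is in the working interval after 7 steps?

x = 1.5 gives h = -6.125, negative; keep [-3, 1.5]
x = -0.75 gives h = -19.765625, negative; keep [-3, -0.75]
x = -1.875 gives h = -3.330078, negative; keep [-3, -1.875]
x = -2.4375 gives h = 14.4392, positive; keep [-2.4375, -1.875]
x = -2.15625 gives h = 4.6474, positive; keep [-2.15625, -1.875]
x = -2.015625 gives h = 0.4402, positive; keep [-2.015625, -1.875]
x = -1.9453125 gives h = -1.4985, negative; keep [-2.015625, -1.9453125]

-2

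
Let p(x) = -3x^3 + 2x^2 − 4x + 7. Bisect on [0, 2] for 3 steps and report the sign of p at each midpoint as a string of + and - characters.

+--

m = 1, p(m) = 2 (+); new bracket [1, 2]
m = 1.5, p(m) = -4.625 (−); new bracket [1, 1.5]
m = 1.25, p(m) = -0.734375 (−); new bracket [1, 1.25]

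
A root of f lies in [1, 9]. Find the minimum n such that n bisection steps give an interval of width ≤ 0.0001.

17

Width after n steps is 8/2^n. Need 2^n ≥ 8/0.0001 = 80000.
2^16 = 65536 < 80000 ≤ 2^17 = 131072, so n = 17.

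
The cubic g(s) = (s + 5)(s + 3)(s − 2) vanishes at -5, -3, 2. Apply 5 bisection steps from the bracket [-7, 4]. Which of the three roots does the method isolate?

2

midpoint -1.5: g = -18.375 < 0 → [-1.5, 4]
midpoint 1.25: g = -19.921875 < 0 → [1.25, 4]
midpoint 2.625: g = 26.806641 > 0 → [1.25, 2.625]
midpoint 1.9375: g = -2.1409 < 0 → [1.9375, 2.625]
midpoint 2.28125: g = 10.8152 > 0 → [1.9375, 2.28125]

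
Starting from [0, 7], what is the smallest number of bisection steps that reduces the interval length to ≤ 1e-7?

27

Width after n steps is 7/2^n. Need 2^n ≥ 7/1e-7 = 70000000.
2^26 = 67108864 < 70000000 ≤ 2^27 = 134217728, so n = 27.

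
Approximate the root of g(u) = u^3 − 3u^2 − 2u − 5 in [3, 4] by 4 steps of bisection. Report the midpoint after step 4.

g(3.5) = -5.875 < 0, so the root lies in [3.5, 4]
g(3.75) = -1.953125 < 0, so the root lies in [3.75, 4]
g(3.875) = 0.388672 > 0, so the root lies in [3.75, 3.875]
g(3.8125) = -0.8152 < 0, so the root lies in [3.8125, 3.875]

3.8125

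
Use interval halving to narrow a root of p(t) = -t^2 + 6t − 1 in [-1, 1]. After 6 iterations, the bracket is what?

p(0) = -1 < 0, so the root lies in [0, 1]
p(0.5) = 1.75 > 0, so the root lies in [0, 0.5]
p(0.25) = 0.4375 > 0, so the root lies in [0, 0.25]
p(0.125) = -0.2656 < 0, so the root lies in [0.125, 0.25]
p(0.1875) = 0.0898 > 0, so the root lies in [0.125, 0.1875]
p(0.15625) = -0.0869 < 0, so the root lies in [0.15625, 0.1875]

[0.15625, 0.1875]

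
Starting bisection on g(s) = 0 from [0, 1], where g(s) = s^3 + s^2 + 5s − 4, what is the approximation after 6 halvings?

0.671875

g(0.5) = -1.125 < 0, so the root lies in [0.5, 1]
g(0.75) = 0.734375 > 0, so the root lies in [0.5, 0.75]
g(0.625) = -0.240234 < 0, so the root lies in [0.625, 0.75]
g(0.6875) = 0.2351 > 0, so the root lies in [0.625, 0.6875]
g(0.65625) = -0.0055 < 0, so the root lies in [0.65625, 0.6875]
g(0.671875) = 0.1141 > 0, so the root lies in [0.65625, 0.671875]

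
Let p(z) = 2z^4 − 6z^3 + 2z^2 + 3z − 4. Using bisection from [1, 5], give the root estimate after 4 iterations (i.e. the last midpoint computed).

midpoint 3: p = 23 > 0 → [1, 3]
midpoint 2: p = -6 < 0 → [2, 3]
midpoint 2.5: p = 0.375 > 0 → [2, 2.5]
midpoint 2.25: p = -4.2109 < 0 → [2.25, 2.5]

2.25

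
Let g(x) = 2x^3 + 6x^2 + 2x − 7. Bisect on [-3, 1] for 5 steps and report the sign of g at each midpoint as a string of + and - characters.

midpoint -1: g = -5 < 0 → [-1, 1]
midpoint 0: g = -7 < 0 → [0, 1]
midpoint 0.5: g = -4.25 < 0 → [0.5, 1]
midpoint 0.75: g = -1.2812 < 0 → [0.75, 1]
midpoint 0.875: g = 0.6836 > 0 → [0.75, 0.875]

----+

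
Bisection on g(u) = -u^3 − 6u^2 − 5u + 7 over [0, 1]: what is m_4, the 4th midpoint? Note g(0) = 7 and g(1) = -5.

0.6875

m = 0.5, g(m) = 2.875 (+); new bracket [0.5, 1]
m = 0.75, g(m) = -0.546875 (−); new bracket [0.5, 0.75]
m = 0.625, g(m) = 1.287109 (+); new bracket [0.625, 0.75]
m = 0.6875, g(m) = 0.4016 (+); new bracket [0.6875, 0.75]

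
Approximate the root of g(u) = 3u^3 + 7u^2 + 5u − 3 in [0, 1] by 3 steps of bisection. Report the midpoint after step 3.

0.375

g(0.5) = 1.625 > 0, so the root lies in [0, 0.5]
g(0.25) = -1.265625 < 0, so the root lies in [0.25, 0.5]
g(0.375) = 0.017578 > 0, so the root lies in [0.25, 0.375]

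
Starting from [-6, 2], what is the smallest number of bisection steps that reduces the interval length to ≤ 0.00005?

Width after n steps is 8/2^n. Need 2^n ≥ 8/0.00005 = 160000.
2^17 = 131072 < 160000 ≤ 2^18 = 262144, so n = 18.

18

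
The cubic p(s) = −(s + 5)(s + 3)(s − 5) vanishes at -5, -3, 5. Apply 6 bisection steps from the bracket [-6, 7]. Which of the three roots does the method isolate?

p(0.5) = 86.625 > 0, so the root lies in [0.5, 7]
p(3.75) = 73.828125 > 0, so the root lies in [3.75, 7]
p(5.375) = -32.583984 < 0, so the root lies in [3.75, 5.375]
p(4.5625) = 31.6384 > 0, so the root lies in [4.5625, 5.375]
p(4.96875) = 2.4825 > 0, so the root lies in [4.96875, 5.375]
p(5.171875) = -14.2868 < 0, so the root lies in [4.96875, 5.171875]

5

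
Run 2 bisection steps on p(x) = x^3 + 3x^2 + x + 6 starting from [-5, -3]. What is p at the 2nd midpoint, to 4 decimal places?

-3.6250

p(-4) = -14 < 0, so the root lies in [-4, -3]
p(-3.5) = -3.625 < 0, so the root lies in [-3.5, -3]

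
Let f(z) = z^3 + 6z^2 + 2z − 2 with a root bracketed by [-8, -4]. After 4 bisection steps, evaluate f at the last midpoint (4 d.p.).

-5.2344

f(-6) = -14 < 0, so the root lies in [-6, -4]
f(-5) = 13 > 0, so the root lies in [-6, -5]
f(-5.5) = 2.125 > 0, so the root lies in [-6, -5.5]
f(-5.75) = -5.2344 < 0, so the root lies in [-5.75, -5.5]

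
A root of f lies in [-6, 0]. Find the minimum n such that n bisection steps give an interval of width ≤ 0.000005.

Width after n steps is 6/2^n. Need 2^n ≥ 6/0.000005 = 1200000.
2^20 = 1048576 < 1200000 ≤ 2^21 = 2097152, so n = 21.

21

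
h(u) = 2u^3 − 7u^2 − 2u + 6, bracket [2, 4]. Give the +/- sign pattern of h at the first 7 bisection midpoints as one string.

--+++-+

m = 3, h(m) = -9 (−); new bracket [3, 4]
m = 3.5, h(m) = -1 (−); new bracket [3.5, 4]
m = 3.75, h(m) = 5.53125 (+); new bracket [3.5, 3.75]
m = 3.625, h(m) = 2.0352 (+); new bracket [3.5, 3.625]
m = 3.5625, h(m) = 0.4614 (+); new bracket [3.5, 3.5625]
m = 3.53125, h(m) = -0.2831 (−); new bracket [3.53125, 3.5625]
m = 3.546875, h(m) = 0.0857 (+); new bracket [3.53125, 3.546875]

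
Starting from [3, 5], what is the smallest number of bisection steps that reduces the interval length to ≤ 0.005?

Width after n steps is 2/2^n. Need 2^n ≥ 2/0.005 = 400.
2^8 = 256 < 400 ≤ 2^9 = 512, so n = 9.

9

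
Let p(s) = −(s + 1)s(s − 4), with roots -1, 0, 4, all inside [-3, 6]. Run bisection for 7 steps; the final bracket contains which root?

midpoint 1.5: p = 9.375 > 0 → [1.5, 6]
midpoint 3.75: p = 4.453125 > 0 → [3.75, 6]
midpoint 4.875: p = -25.060547 < 0 → [3.75, 4.875]
midpoint 4.3125: p = -7.1594 < 0 → [3.75, 4.3125]
midpoint 4.03125: p = -0.6338 < 0 → [3.75, 4.03125]
midpoint 3.890625: p = 2.0811 > 0 → [3.890625, 4.03125]
midpoint 3.9609375: p = 0.7676 > 0 → [3.9609375, 4.03125]

4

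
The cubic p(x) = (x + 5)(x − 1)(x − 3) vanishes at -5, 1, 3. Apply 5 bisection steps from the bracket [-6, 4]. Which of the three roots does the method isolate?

m = -1, p(m) = 32 (+); new bracket [-6, -1]
m = -3.5, p(m) = 43.875 (+); new bracket [-6, -3.5]
m = -4.75, p(m) = 11.140625 (+); new bracket [-6, -4.75]
m = -5.375, p(m) = -20.0215 (−); new bracket [-5.375, -4.75]
m = -5.0625, p(m) = -3.0549 (−); new bracket [-5.0625, -4.75]

-5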